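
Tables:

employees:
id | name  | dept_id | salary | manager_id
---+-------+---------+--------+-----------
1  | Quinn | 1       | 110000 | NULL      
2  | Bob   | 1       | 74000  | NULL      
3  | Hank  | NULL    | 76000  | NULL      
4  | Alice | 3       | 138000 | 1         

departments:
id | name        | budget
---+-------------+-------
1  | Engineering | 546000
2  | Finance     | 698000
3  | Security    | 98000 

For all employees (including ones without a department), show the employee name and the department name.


LEFT JOIN keeps every row from employees (the left table); where dept_id has no match in departments, the department columns become NULL. Walk through each employee:
  - employee 1 (Quinn): dept_id=1 -> matches Engineering
  - employee 2 (Bob): dept_id=1 -> matches Engineering
  - employee 3 (Hank): dept_id=NULL, no match -> kept with NULL
  - employee 4 (Alice): dept_id=3 -> matches Security
All 4 rows appear; 1 has NULL department.

SQL:
SELECT a.name, b.name AS department
FROM employees a
LEFT JOIN departments b ON a.dept_id = b.id

Result:
name  | department 
------+------------
Quinn | Engineering
Bob   | Engineering
Hank  | NULL       
Alice | Security   


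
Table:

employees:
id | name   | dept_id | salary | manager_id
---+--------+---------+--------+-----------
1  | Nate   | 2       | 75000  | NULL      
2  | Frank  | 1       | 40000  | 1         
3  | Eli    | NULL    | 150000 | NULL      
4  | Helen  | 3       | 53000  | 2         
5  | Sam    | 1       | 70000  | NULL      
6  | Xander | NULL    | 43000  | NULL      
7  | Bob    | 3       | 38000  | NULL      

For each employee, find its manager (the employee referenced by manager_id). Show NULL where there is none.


This is a self-join: employees is joined to a second copy of itself, matching each row's manager_id to another row's id. Use LEFT JOIN so rows with manager_id=NULL are kept.
  - employee 1 (Nate): manager_id=NULL -> NULL
  - employee 2 (Frank): manager_id=1 -> Nate
  - employee 3 (Eli): manager_id=NULL -> NULL
  - employee 4 (Helen): manager_id=2 -> Frank
  - employee 5 (Sam): manager_id=NULL -> NULL
  - employee 6 (Xander): manager_id=NULL -> NULL
  - employee 7 (Bob): manager_id=NULL -> NULL

SQL:
SELECT a.name AS item, b.name AS manager
FROM employees a
LEFT JOIN employees b ON a.manager_id = b.id

Result:
item   | manager
-------+--------
Nate   | NULL   
Frank  | Nate   
Eli    | NULL   
Helen  | Frank  
Sam    | NULL   
Xander | NULL   
Bob    | NULL   


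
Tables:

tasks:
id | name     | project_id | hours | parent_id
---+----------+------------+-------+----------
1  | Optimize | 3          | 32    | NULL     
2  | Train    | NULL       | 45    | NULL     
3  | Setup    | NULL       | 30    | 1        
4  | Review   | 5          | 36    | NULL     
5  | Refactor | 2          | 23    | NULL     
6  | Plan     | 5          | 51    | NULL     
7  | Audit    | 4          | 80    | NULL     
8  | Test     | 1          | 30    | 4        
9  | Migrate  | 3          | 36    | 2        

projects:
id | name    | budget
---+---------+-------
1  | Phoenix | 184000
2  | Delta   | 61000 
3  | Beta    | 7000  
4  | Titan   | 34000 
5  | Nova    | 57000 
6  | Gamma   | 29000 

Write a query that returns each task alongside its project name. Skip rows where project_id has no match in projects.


INNER JOIN keeps only tasks rows whose project_id matches an id in projects. Walk through each task:
  - task 1 (Optimize): project_id=3 -> matches Beta
  - task 2 (Train): project_id=NULL, no match -> dropped
  - task 3 (Setup): project_id=NULL, no match -> dropped
  - task 4 (Review): project_id=5 -> matches Nova
  - task 5 (Refactor): project_id=2 -> matches Delta
  - task 6 (Plan): project_id=5 -> matches Nova
  - task 7 (Audit): project_id=4 -> matches Titan
  - task 8 (Test): project_id=1 -> matches Phoenix
  - task 9 (Migrate): project_id=3 -> matches Beta
So 2 of 9 rows are dropped.

SQL:
SELECT a.name, b.name AS project
FROM tasks a
INNER JOIN projects b ON a.project_id = b.id

Result:
name     | project
---------+--------
Optimize | Beta   
Review   | Nova   
Refactor | Delta  
Plan     | Nova   
Audit    | Titan  
Test     | Phoenix
Migrate  | Beta   


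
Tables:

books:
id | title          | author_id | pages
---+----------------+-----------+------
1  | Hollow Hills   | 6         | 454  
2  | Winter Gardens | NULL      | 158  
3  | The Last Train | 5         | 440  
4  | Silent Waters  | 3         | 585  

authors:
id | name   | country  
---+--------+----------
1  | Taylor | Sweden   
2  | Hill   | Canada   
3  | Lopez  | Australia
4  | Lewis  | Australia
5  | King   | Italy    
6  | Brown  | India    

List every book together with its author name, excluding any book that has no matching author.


INNER JOIN keeps only books rows whose author_id matches an id in authors. Walk through each book:
  - book 1 (Hollow Hills): author_id=6 -> matches Brown
  - book 2 (Winter Gardens): author_id=NULL, no match -> dropped
  - book 3 (The Last Train): author_id=5 -> matches King
  - book 4 (Silent Waters): author_id=3 -> matches Lopez
So 1 of 4 rows is dropped.

SQL:
SELECT a.title, b.name AS author
FROM books a
INNER JOIN authors b ON a.author_id = b.id

Result:
title          | author
---------------+-------
Hollow Hills   | Brown 
The Last Train | King  
Silent Waters  | Lopez 


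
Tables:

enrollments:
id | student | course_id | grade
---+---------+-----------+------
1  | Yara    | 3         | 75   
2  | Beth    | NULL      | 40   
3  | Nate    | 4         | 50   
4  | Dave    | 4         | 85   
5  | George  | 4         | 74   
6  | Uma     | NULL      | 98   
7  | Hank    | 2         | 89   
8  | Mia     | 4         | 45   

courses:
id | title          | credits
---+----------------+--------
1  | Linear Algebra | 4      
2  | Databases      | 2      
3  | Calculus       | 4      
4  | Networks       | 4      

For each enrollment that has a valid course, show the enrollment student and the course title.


INNER JOIN keeps only enrollments rows whose course_id matches an id in courses. Walk through each enrollment:
  - enrollment 1 (Yara): course_id=3 -> matches Calculus
  - enrollment 2 (Beth): course_id=NULL, no match -> dropped
  - enrollment 3 (Nate): course_id=4 -> matches Networks
  - enrollment 4 (Dave): course_id=4 -> matches Networks
  - enrollment 5 (George): course_id=4 -> matches Networks
  - enrollment 6 (Uma): course_id=NULL, no match -> dropped
  - enrollment 7 (Hank): course_id=2 -> matches Databases
  - enrollment 8 (Mia): course_id=4 -> matches Networks
So 2 of 8 rows are dropped.

SQL:
SELECT a.student, b.title AS course
FROM enrollments a
INNER JOIN courses b ON a.course_id = b.id

Result:
student | course   
--------+----------
Yara    | Calculus 
Nate    | Networks 
Dave    | Networks 
George  | Networks 
Hank    | Databases
Mia     | Networks 


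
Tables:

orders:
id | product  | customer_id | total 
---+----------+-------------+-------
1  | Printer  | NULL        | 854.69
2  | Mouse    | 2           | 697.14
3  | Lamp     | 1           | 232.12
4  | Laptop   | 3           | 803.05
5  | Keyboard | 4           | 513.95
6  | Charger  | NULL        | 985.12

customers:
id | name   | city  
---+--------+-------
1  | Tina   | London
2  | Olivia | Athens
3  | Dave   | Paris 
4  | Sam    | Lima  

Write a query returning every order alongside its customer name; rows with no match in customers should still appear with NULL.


LEFT JOIN keeps every row from orders (the left table); where customer_id has no match in customers, the customer columns become NULL. Walk through each order:
  - order 1 (Printer): customer_id=NULL, no match -> kept with NULL
  - order 2 (Mouse): customer_id=2 -> matches Olivia
  - order 3 (Lamp): customer_id=1 -> matches Tina
  - order 4 (Laptop): customer_id=3 -> matches Dave
  - order 5 (Keyboard): customer_id=4 -> matches Sam
  - order 6 (Charger): customer_id=NULL, no match -> kept with NULL
All 6 rows appear; 2 have NULL customer.

SQL:
SELECT a.product, b.name AS customer
FROM orders a
LEFT JOIN customers b ON a.customer_id = b.id

Result:
product  | customer
---------+---------
Printer  | NULL    
Mouse    | Olivia  
Lamp     | Tina    
Laptop   | Dave    
Keyboard | Sam     
Charger  | NULL    


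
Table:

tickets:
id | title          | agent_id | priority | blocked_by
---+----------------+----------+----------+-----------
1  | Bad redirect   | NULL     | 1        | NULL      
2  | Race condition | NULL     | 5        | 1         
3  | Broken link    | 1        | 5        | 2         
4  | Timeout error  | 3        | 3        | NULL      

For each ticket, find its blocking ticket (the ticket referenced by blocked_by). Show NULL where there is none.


This is a self-join: tickets is joined to a second copy of itself, matching each row's blocked_by to another row's id. Use LEFT JOIN so rows with blocked_by=NULL are kept.
  - ticket 1 (Bad redirect): blocked_by=NULL -> NULL
  - ticket 2 (Race condition): blocked_by=1 -> Bad redirect
  - ticket 3 (Broken link): blocked_by=2 -> Race condition
  - ticket 4 (Timeout error): blocked_by=NULL -> NULL

SQL:
SELECT a.title AS item, b.title AS blocked_by
FROM tickets a
LEFT JOIN tickets b ON a.blocked_by = b.id

Result:
item           | blocked_by    
---------------+---------------
Bad redirect   | NULL          
Race condition | Bad redirect  
Broken link    | Race condition
Timeout error  | NULL          


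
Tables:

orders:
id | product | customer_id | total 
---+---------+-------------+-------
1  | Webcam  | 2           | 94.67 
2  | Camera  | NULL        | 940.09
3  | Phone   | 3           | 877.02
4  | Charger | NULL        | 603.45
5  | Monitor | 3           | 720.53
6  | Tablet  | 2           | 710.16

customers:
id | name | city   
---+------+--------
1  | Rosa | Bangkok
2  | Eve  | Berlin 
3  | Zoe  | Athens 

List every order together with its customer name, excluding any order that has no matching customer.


INNER JOIN keeps only orders rows whose customer_id matches an id in customers. Walk through each order:
  - order 1 (Webcam): customer_id=2 -> matches Eve
  - order 2 (Camera): customer_id=NULL, no match -> dropped
  - order 3 (Phone): customer_id=3 -> matches Zoe
  - order 4 (Charger): customer_id=NULL, no match -> dropped
  - order 5 (Monitor): customer_id=3 -> matches Zoe
  - order 6 (Tablet): customer_id=2 -> matches Eve
So 2 of 6 rows are dropped.

SQL:
SELECT a.product, b.name AS customer
FROM orders a
INNER JOIN customers b ON a.customer_id = b.id

Result:
product | customer
--------+---------
Webcam  | Eve     
Phone   | Zoe     
Monitor | Zoe     
Tablet  | Eve     


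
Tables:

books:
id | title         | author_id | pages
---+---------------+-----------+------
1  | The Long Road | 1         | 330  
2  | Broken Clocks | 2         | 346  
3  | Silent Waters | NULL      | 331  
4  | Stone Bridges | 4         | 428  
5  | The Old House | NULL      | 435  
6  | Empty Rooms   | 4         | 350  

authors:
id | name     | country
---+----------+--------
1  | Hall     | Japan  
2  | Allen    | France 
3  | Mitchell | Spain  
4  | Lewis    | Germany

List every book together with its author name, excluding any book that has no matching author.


INNER JOIN keeps only books rows whose author_id matches an id in authors. Walk through each book:
  - book 1 (The Long Road): author_id=1 -> matches Hall
  - book 2 (Broken Clocks): author_id=2 -> matches Allen
  - book 3 (Silent Waters): author_id=NULL, no match -> dropped
  - book 4 (Stone Bridges): author_id=4 -> matches Lewis
  - book 5 (The Old House): author_id=NULL, no match -> dropped
  - book 6 (Empty Rooms): author_id=4 -> matches Lewis
So 2 of 6 rows are dropped.

SQL:
SELECT a.title, b.name AS author
FROM books a
INNER JOIN authors b ON a.author_id = b.id

Result:
title         | author
--------------+-------
The Long Road | Hall  
Broken Clocks | Allen 
Stone Bridges | Lewis 
Empty Rooms   | Lewis 


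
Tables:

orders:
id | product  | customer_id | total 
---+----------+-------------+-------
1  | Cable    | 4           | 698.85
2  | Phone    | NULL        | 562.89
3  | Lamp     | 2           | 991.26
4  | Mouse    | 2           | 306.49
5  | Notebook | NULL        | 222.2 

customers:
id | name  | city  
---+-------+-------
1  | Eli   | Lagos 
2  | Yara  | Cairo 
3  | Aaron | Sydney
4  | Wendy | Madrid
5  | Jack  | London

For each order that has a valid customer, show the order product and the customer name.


INNER JOIN keeps only orders rows whose customer_id matches an id in customers. Walk through each order:
  - order 1 (Cable): customer_id=4 -> matches Wendy
  - order 2 (Phone): customer_id=NULL, no match -> dropped
  - order 3 (Lamp): customer_id=2 -> matches Yara
  - order 4 (Mouse): customer_id=2 -> matches Yara
  - order 5 (Notebook): customer_id=NULL, no match -> dropped
So 2 of 5 rows are dropped.

SQL:
SELECT a.product, b.name AS customer
FROM orders a
INNER JOIN customers b ON a.customer_id = b.id

Result:
product | customer
--------+---------
Cable   | Wendy   
Lamp    | Yara    
Mouse   | Yara    


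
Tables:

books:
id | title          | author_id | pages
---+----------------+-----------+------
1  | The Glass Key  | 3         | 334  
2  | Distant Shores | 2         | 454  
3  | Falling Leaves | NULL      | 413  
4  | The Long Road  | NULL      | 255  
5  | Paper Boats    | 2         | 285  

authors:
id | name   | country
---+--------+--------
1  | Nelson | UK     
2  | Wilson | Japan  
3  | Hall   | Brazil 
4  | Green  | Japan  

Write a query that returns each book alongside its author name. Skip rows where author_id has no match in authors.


INNER JOIN keeps only books rows whose author_id matches an id in authors. Walk through each book:
  - book 1 (The Glass Key): author_id=3 -> matches Hall
  - book 2 (Distant Shores): author_id=2 -> matches Wilson
  - book 3 (Falling Leaves): author_id=NULL, no match -> dropped
  - book 4 (The Long Road): author_id=NULL, no match -> dropped
  - book 5 (Paper Boats): author_id=2 -> matches Wilson
So 2 of 5 rows are dropped.

SQL:
SELECT a.title, b.name AS author
FROM books a
INNER JOIN authors b ON a.author_id = b.id

Result:
title          | author
---------------+-------
The Glass Key  | Hall  
Distant Shores | Wilson
Paper Boats    | Wilson


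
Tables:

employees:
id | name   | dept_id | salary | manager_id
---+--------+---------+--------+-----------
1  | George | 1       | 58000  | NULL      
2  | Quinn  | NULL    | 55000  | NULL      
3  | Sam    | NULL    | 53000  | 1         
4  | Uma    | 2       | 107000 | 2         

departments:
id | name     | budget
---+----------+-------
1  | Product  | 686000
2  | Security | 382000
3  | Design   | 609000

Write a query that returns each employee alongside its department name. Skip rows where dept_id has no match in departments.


INNER JOIN keeps only employees rows whose dept_id matches an id in departments. Walk through each employee:
  - employee 1 (George): dept_id=1 -> matches Product
  - employee 2 (Quinn): dept_id=NULL, no match -> dropped
  - employee 3 (Sam): dept_id=NULL, no match -> dropped
  - employee 4 (Uma): dept_id=2 -> matches Security
So 2 of 4 rows are dropped.

SQL:
SELECT a.name, b.name AS department
FROM employees a
INNER JOIN departments b ON a.dept_id = b.id

Result:
name   | department
-------+-----------
George | Product   
Uma    | Security  


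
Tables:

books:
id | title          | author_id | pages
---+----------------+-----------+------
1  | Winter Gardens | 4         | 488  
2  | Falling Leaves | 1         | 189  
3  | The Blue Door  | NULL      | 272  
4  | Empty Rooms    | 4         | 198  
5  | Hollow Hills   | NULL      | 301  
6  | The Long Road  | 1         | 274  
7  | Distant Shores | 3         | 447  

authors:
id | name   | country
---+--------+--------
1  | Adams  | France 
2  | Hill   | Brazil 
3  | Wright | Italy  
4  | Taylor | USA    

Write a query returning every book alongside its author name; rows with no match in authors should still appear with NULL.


LEFT JOIN keeps every row from books (the left table); where author_id has no match in authors, the author columns become NULL. Walk through each book:
  - book 1 (Winter Gardens): author_id=4 -> matches Taylor
  - book 2 (Falling Leaves): author_id=1 -> matches Adams
  - book 3 (The Blue Door): author_id=NULL, no match -> kept with NULL
  - book 4 (Empty Rooms): author_id=4 -> matches Taylor
  - book 5 (Hollow Hills): author_id=NULL, no match -> kept with NULL
  - book 6 (The Long Road): author_id=1 -> matches Adams
  - book 7 (Distant Shores): author_id=3 -> matches Wright
All 7 rows appear; 2 have NULL author.

SQL:
SELECT a.title, b.name AS author
FROM books a
LEFT JOIN authors b ON a.author_id = b.id

Result:
title          | author
---------------+-------
Winter Gardens | Taylor
Falling Leaves | Adams 
The Blue Door  | NULL  
Empty Rooms    | Taylor
Hollow Hills   | NULL  
The Long Road  | Adams 
Distant Shores | Wright


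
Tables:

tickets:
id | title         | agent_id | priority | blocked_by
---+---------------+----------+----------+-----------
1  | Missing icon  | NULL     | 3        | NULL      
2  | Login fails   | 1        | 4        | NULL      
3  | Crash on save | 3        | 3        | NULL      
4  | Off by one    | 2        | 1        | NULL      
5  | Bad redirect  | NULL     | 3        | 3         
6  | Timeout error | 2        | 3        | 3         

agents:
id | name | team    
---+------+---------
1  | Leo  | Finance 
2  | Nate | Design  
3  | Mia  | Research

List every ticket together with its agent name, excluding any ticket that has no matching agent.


INNER JOIN keeps only tickets rows whose agent_id matches an id in agents. Walk through each ticket:
  - ticket 1 (Missing icon): agent_id=NULL, no match -> dropped
  - ticket 2 (Login fails): agent_id=1 -> matches Leo
  - ticket 3 (Crash on save): agent_id=3 -> matches Mia
  - ticket 4 (Off by one): agent_id=2 -> matches Nate
  - ticket 5 (Bad redirect): agent_id=NULL, no match -> dropped
  - ticket 6 (Timeout error): agent_id=2 -> matches Nate
So 2 of 6 rows are dropped.

SQL:
SELECT a.title, b.name AS agent
FROM tickets a
INNER JOIN agents b ON a.agent_id = b.id

Result:
title         | agent
--------------+------
Login fails   | Leo  
Crash on save | Mia  
Off by one    | Nate 
Timeout error | Nate 


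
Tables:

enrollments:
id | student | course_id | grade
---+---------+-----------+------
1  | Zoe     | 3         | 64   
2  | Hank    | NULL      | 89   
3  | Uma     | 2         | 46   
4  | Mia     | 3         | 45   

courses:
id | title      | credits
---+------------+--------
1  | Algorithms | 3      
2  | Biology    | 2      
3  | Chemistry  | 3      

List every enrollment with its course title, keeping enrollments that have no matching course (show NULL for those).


LEFT JOIN keeps every row from enrollments (the left table); where course_id has no match in courses, the course columns become NULL. Walk through each enrollment:
  - enrollment 1 (Zoe): course_id=3 -> matches Chemistry
  - enrollment 2 (Hank): course_id=NULL, no match -> kept with NULL
  - enrollment 3 (Uma): course_id=2 -> matches Biology
  - enrollment 4 (Mia): course_id=3 -> matches Chemistry
All 4 rows appear; 1 has NULL course.

SQL:
SELECT a.student, b.title AS course
FROM enrollments a
LEFT JOIN courses b ON a.course_id = b.id

Result:
student | course   
--------+----------
Zoe     | Chemistry
Hank    | NULL     
Uma     | Biology  
Mia     | Chemistry


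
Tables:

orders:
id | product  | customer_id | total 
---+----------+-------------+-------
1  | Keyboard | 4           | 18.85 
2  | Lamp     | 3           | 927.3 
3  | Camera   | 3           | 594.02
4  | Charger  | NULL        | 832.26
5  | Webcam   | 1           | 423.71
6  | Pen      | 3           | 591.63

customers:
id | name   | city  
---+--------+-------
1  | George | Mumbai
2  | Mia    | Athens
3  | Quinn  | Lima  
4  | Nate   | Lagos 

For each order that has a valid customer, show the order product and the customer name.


INNER JOIN keeps only orders rows whose customer_id matches an id in customers. Walk through each order:
  - order 1 (Keyboard): customer_id=4 -> matches Nate
  - order 2 (Lamp): customer_id=3 -> matches Quinn
  - order 3 (Camera): customer_id=3 -> matches Quinn
  - order 4 (Charger): customer_id=NULL, no match -> dropped
  - order 5 (Webcam): customer_id=1 -> matches George
  - order 6 (Pen): customer_id=3 -> matches Quinn
So 1 of 6 rows is dropped.

SQL:
SELECT a.product, b.name AS customer
FROM orders a
INNER JOIN customers b ON a.customer_id = b.id

Result:
product  | customer
---------+---------
Keyboard | Nate    
Lamp     | Quinn   
Camera   | Quinn   
Webcam   | George  
Pen      | Quinn   


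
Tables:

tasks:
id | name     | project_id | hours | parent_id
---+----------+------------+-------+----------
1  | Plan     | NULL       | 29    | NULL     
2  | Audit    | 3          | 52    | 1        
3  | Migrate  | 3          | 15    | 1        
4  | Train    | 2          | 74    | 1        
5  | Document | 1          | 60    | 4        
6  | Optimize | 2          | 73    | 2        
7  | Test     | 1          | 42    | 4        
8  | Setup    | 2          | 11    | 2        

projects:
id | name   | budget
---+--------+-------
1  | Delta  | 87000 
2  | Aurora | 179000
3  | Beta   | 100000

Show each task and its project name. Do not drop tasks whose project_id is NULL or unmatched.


LEFT JOIN keeps every row from tasks (the left table); where project_id has no match in projects, the project columns become NULL. Walk through each task:
  - task 1 (Plan): project_id=NULL, no match -> kept with NULL
  - task 2 (Audit): project_id=3 -> matches Beta
  - task 3 (Migrate): project_id=3 -> matches Beta
  - task 4 (Train): project_id=2 -> matches Aurora
  - task 5 (Document): project_id=1 -> matches Delta
  - task 6 (Optimize): project_id=2 -> matches Aurora
  - task 7 (Test): project_id=1 -> matches Delta
  - task 8 (Setup): project_id=2 -> matches Aurora
All 8 rows appear; 1 has NULL project.

SQL:
SELECT a.name, b.name AS project
FROM tasks a
LEFT JOIN projects b ON a.project_id = b.id

Result:
name     | project
---------+--------
Plan     | NULL   
Audit    | Beta   
Migrate  | Beta   
Train    | Aurora 
Document | Delta  
Optimize | Aurora 
Test     | Delta  
Setup    | Aurora 


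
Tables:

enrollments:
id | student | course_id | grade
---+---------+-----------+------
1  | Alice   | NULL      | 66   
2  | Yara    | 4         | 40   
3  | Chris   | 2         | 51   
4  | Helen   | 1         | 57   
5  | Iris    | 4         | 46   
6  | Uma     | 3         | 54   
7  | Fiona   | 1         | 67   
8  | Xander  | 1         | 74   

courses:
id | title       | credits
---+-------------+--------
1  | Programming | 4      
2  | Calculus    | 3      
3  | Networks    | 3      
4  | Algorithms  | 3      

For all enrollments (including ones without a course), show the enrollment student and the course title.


LEFT JOIN keeps every row from enrollments (the left table); where course_id has no match in courses, the course columns become NULL. Walk through each enrollment:
  - enrollment 1 (Alice): course_id=NULL, no match -> kept with NULL
  - enrollment 2 (Yara): course_id=4 -> matches Algorithms
  - enrollment 3 (Chris): course_id=2 -> matches Calculus
  - enrollment 4 (Helen): course_id=1 -> matches Programming
  - enrollment 5 (Iris): course_id=4 -> matches Algorithms
  - enrollment 6 (Uma): course_id=3 -> matches Networks
  - enrollment 7 (Fiona): course_id=1 -> matches Programming
  - enrollment 8 (Xander): course_id=1 -> matches Programming
All 8 rows appear; 1 has NULL course.

SQL:
SELECT a.student, b.title AS course
FROM enrollments a
LEFT JOIN courses b ON a.course_id = b.id

Result:
student | course     
--------+------------
Alice   | NULL       
Yara    | Algorithms 
Chris   | Calculus   
Helen   | Programming
Iris    | Algorithms 
Uma     | Networks   
Fiona   | Programming
Xander  | Programming


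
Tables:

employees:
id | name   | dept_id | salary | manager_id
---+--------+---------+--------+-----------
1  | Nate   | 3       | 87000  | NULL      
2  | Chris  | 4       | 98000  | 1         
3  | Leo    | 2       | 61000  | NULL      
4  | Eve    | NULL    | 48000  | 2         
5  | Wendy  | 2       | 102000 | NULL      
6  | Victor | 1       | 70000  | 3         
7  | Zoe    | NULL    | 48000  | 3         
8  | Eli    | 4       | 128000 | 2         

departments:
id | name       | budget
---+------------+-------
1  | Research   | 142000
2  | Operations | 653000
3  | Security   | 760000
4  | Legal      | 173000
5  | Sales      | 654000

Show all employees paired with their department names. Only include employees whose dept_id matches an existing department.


INNER JOIN keeps only employees rows whose dept_id matches an id in departments. Walk through each employee:
  - employee 1 (Nate): dept_id=3 -> matches Security
  - employee 2 (Chris): dept_id=4 -> matches Legal
  - employee 3 (Leo): dept_id=2 -> matches Operations
  - employee 4 (Eve): dept_id=NULL, no match -> dropped
  - employee 5 (Wendy): dept_id=2 -> matches Operations
  - employee 6 (Victor): dept_id=1 -> matches Research
  - employee 7 (Zoe): dept_id=NULL, no match -> dropped
  - employee 8 (Eli): dept_id=4 -> matches Legal
So 2 of 8 rows are dropped.

SQL:
SELECT a.name, b.name AS department
FROM employees a
INNER JOIN departments b ON a.dept_id = b.id

Result:
name   | department
-------+-----------
Nate   | Security  
Chris  | Legal     
Leo    | Operations
Wendy  | Operations
Victor | Research  
Eli    | Legal     


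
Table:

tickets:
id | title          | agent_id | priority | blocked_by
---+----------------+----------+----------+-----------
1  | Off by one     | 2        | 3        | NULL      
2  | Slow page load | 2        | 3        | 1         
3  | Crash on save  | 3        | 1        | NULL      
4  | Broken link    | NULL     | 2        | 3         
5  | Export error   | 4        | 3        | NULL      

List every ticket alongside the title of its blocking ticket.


This is a self-join: tickets is joined to a second copy of itself, matching each row's blocked_by to another row's id. Use LEFT JOIN so rows with blocked_by=NULL are kept.
  - ticket 1 (Off by one): blocked_by=NULL -> NULL
  - ticket 2 (Slow page load): blocked_by=1 -> Off by one
  - ticket 3 (Crash on save): blocked_by=NULL -> NULL
  - ticket 4 (Broken link): blocked_by=3 -> Crash on save
  - ticket 5 (Export error): blocked_by=NULL -> NULL

SQL:
SELECT a.title AS item, b.title AS blocked_by
FROM tickets a
LEFT JOIN tickets b ON a.blocked_by = b.id

Result:
item           | blocked_by   
---------------+--------------
Off by one     | NULL         
Slow page load | Off by one   
Crash on save  | NULL         
Broken link    | Crash on save
Export error   | NULL         


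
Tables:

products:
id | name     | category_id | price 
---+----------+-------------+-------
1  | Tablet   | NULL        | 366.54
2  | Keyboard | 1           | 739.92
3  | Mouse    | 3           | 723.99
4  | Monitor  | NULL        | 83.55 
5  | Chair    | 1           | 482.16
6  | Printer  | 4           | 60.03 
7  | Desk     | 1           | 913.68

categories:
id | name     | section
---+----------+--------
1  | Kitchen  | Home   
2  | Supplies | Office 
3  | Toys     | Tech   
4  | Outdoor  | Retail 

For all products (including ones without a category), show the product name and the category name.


LEFT JOIN keeps every row from products (the left table); where category_id has no match in categories, the category columns become NULL. Walk through each product:
  - product 1 (Tablet): category_id=NULL, no match -> kept with NULL
  - product 2 (Keyboard): category_id=1 -> matches Kitchen
  - product 3 (Mouse): category_id=3 -> matches Toys
  - product 4 (Monitor): category_id=NULL, no match -> kept with NULL
  - product 5 (Chair): category_id=1 -> matches Kitchen
  - product 6 (Printer): category_id=4 -> matches Outdoor
  - product 7 (Desk): category_id=1 -> matches Kitchen
All 7 rows appear; 2 have NULL category.

SQL:
SELECT a.name, b.name AS category
FROM products a
LEFT JOIN categories b ON a.category_id = b.id

Result:
name     | category
---------+---------
Tablet   | NULL    
Keyboard | Kitchen 
Mouse    | Toys    
Monitor  | NULL    
Chair    | Kitchen 
Printer  | Outdoor 
Desk     | Kitchen 


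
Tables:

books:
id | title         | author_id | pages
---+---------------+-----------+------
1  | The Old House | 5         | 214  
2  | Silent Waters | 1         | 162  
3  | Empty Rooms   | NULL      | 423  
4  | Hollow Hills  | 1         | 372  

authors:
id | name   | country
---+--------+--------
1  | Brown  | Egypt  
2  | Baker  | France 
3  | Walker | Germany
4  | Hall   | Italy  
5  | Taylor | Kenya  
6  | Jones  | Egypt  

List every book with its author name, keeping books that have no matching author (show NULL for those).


LEFT JOIN keeps every row from books (the left table); where author_id has no match in authors, the author columns become NULL. Walk through each book:
  - book 1 (The Old House): author_id=5 -> matches Taylor
  - book 2 (Silent Waters): author_id=1 -> matches Brown
  - book 3 (Empty Rooms): author_id=NULL, no match -> kept with NULL
  - book 4 (Hollow Hills): author_id=1 -> matches Brown
All 4 rows appear; 1 has NULL author.

SQL:
SELECT a.title, b.name AS author
FROM books a
LEFT JOIN authors b ON a.author_id = b.id

Result:
title         | author
--------------+-------
The Old House | Taylor
Silent Waters | Brown 
Empty Rooms   | NULL  
Hollow Hills  | Brown 


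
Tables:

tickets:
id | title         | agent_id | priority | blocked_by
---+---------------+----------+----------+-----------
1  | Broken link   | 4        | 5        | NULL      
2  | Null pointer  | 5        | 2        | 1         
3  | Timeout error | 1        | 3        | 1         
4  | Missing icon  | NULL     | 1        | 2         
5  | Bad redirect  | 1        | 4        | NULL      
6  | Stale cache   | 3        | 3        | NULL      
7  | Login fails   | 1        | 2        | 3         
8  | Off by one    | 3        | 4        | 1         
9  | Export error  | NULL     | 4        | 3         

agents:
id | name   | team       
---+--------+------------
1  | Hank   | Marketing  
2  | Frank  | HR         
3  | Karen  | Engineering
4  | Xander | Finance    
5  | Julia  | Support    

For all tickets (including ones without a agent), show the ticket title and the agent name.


LEFT JOIN keeps every row from tickets (the left table); where agent_id has no match in agents, the agent columns become NULL. Walk through each ticket:
  - ticket 1 (Broken link): agent_id=4 -> matches Xander
  - ticket 2 (Null pointer): agent_id=5 -> matches Julia
  - ticket 3 (Timeout error): agent_id=1 -> matches Hank
  - ticket 4 (Missing icon): agent_id=NULL, no match -> kept with NULL
  - ticket 5 (Bad redirect): agent_id=1 -> matches Hank
  - ticket 6 (Stale cache): agent_id=3 -> matches Karen
  - ticket 7 (Login fails): agent_id=1 -> matches Hank
  - ticket 8 (Off by one): agent_id=3 -> matches Karen
  - ticket 9 (Export error): agent_id=NULL, no match -> kept with NULL
All 9 rows appear; 2 have NULL agent.

SQL:
SELECT a.title, b.name AS agent
FROM tickets a
LEFT JOIN agents b ON a.agent_id = b.id

Result:
title         | agent 
--------------+-------
Broken link   | Xander
Null pointer  | Julia 
Timeout error | Hank  
Missing icon  | NULL  
Bad redirect  | Hank  
Stale cache   | Karen 
Login fails   | Hank  
Off by one    | Karen 
Export error  | NULL  


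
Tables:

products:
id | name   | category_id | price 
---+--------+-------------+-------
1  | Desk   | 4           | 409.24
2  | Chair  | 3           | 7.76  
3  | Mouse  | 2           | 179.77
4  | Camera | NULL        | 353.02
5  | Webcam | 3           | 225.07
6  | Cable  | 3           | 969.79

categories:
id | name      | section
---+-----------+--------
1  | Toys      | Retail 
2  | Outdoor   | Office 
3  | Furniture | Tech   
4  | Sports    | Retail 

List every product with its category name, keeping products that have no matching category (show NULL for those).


LEFT JOIN keeps every row from products (the left table); where category_id has no match in categories, the category columns become NULL. Walk through each product:
  - product 1 (Desk): category_id=4 -> matches Sports
  - product 2 (Chair): category_id=3 -> matches Furniture
  - product 3 (Mouse): category_id=2 -> matches Outdoor
  - product 4 (Camera): category_id=NULL, no match -> kept with NULL
  - product 5 (Webcam): category_id=3 -> matches Furniture
  - product 6 (Cable): category_id=3 -> matches Furniture
All 6 rows appear; 1 has NULL category.

SQL:
SELECT a.name, b.name AS category
FROM products a
LEFT JOIN categories b ON a.category_id = b.id

Result:
name   | category 
-------+----------
Desk   | Sports   
Chair  | Furniture
Mouse  | Outdoor  
Camera | NULL     
Webcam | Furniture
Cable  | Furniture


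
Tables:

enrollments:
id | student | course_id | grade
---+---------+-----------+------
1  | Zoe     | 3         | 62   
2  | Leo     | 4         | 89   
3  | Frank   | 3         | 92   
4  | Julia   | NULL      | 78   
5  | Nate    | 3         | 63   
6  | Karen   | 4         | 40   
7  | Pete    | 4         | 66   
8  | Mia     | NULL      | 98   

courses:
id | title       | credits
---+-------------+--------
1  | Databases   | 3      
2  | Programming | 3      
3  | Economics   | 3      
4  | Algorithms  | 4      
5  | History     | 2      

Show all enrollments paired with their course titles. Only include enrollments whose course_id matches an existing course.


INNER JOIN keeps only enrollments rows whose course_id matches an id in courses. Walk through each enrollment:
  - enrollment 1 (Zoe): course_id=3 -> matches Economics
  - enrollment 2 (Leo): course_id=4 -> matches Algorithms
  - enrollment 3 (Frank): course_id=3 -> matches Economics
  - enrollment 4 (Julia): course_id=NULL, no match -> dropped
  - enrollment 5 (Nate): course_id=3 -> matches Economics
  - enrollment 6 (Karen): course_id=4 -> matches Algorithms
  - enrollment 7 (Pete): course_id=4 -> matches Algorithms
  - enrollment 8 (Mia): course_id=NULL, no match -> dropped
So 2 of 8 rows are dropped.

SQL:
SELECT a.student, b.title AS course
FROM enrollments a
INNER JOIN courses b ON a.course_id = b.id

Result:
student | course    
--------+-----------
Zoe     | Economics 
Leo     | Algorithms
Frank   | Economics 
Nate    | Economics 
Karen   | Algorithms
Pete    | Algorithms


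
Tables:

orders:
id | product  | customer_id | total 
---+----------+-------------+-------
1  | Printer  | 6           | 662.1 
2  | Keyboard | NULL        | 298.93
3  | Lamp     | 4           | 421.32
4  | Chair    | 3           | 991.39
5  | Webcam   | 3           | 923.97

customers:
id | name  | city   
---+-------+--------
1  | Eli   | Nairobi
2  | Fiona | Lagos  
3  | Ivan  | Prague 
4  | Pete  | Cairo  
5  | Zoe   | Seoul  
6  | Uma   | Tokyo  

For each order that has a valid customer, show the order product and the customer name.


INNER JOIN keeps only orders rows whose customer_id matches an id in customers. Walk through each order:
  - order 1 (Printer): customer_id=6 -> matches Uma
  - order 2 (Keyboard): customer_id=NULL, no match -> dropped
  - order 3 (Lamp): customer_id=4 -> matches Pete
  - order 4 (Chair): customer_id=3 -> matches Ivan
  - order 5 (Webcam): customer_id=3 -> matches Ivan
So 1 of 5 rows is dropped.

SQL:
SELECT a.product, b.name AS customer
FROM orders a
INNER JOIN customers b ON a.customer_id = b.id

Result:
product | customer
--------+---------
Printer | Uma     
Lamp    | Pete    
Chair   | Ivan    
Webcam  | Ivan    


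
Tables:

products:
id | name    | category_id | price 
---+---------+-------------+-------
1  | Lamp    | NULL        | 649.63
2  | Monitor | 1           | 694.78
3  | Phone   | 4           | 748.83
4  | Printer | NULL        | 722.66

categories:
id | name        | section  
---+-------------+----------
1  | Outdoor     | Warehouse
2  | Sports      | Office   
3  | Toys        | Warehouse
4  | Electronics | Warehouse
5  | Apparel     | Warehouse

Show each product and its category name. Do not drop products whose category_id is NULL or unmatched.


LEFT JOIN keeps every row from products (the left table); where category_id has no match in categories, the category columns become NULL. Walk through each product:
  - product 1 (Lamp): category_id=NULL, no match -> kept with NULL
  - product 2 (Monitor): category_id=1 -> matches Outdoor
  - product 3 (Phone): category_id=4 -> matches Electronics
  - product 4 (Printer): category_id=NULL, no match -> kept with NULL
All 4 rows appear; 2 have NULL category.

SQL:
SELECT a.name, b.name AS category
FROM products a
LEFT JOIN categories b ON a.category_id = b.id

Result:
name    | category   
--------+------------
Lamp    | NULL       
Monitor | Outdoor    
Phone   | Electronics
Printer | NULL       


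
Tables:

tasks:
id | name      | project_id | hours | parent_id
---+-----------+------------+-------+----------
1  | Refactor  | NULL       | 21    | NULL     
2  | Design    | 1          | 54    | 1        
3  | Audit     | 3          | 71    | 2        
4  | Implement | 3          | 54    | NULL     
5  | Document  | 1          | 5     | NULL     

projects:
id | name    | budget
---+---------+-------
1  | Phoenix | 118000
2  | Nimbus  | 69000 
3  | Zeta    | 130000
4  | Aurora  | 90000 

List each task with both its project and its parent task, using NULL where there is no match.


Two LEFT JOINs from the same base table tasks: one to projects via project_id, one to tasks itself via parent_id. Both are LEFT so every task is preserved.
Match against projects:
  - task 1 (Refactor): project_id=NULL, no match -> kept with NULL
  - task 2 (Design): project_id=1 -> matches Phoenix
  - task 3 (Audit): project_id=3 -> matches Zeta
  - task 4 (Implement): project_id=3 -> matches Zeta
  - task 5 (Document): project_id=1 -> matches Phoenix
Match against tasks (self):
  - task 1 (Refactor): parent_id=NULL -> NULL
  - task 2 (Design): parent_id=1 -> Refactor
  - task 3 (Audit): parent_id=2 -> Design
  - task 4 (Implement): parent_id=NULL -> NULL
  - task 5 (Document): parent_id=NULL -> NULL

SQL:
SELECT a.name, b.name AS project, c.name AS parent
FROM tasks a
LEFT JOIN projects b ON a.project_id = b.id
LEFT JOIN tasks c ON a.parent_id = c.id

Result:
name      | project | parent  
----------+---------+---------
Refactor  | NULL    | NULL    
Design    | Phoenix | Refactor
Audit     | Zeta    | Design  
Implement | Zeta    | NULL    
Document  | Phoenix | NULL    


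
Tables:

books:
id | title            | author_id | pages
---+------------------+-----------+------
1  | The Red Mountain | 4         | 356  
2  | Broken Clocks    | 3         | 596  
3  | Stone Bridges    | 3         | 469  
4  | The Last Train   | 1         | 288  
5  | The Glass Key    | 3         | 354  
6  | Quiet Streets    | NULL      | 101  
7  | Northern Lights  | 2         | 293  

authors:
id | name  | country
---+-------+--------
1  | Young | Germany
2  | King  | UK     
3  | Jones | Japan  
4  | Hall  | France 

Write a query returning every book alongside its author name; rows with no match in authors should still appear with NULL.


LEFT JOIN keeps every row from books (the left table); where author_id has no match in authors, the author columns become NULL. Walk through each book:
  - book 1 (The Red Mountain): author_id=4 -> matches Hall
  - book 2 (Broken Clocks): author_id=3 -> matches Jones
  - book 3 (Stone Bridges): author_id=3 -> matches Jones
  - book 4 (The Last Train): author_id=1 -> matches Young
  - book 5 (The Glass Key): author_id=3 -> matches Jones
  - book 6 (Quiet Streets): author_id=NULL, no match -> kept with NULL
  - book 7 (Northern Lights): author_id=2 -> matches King
All 7 rows appear; 1 has NULL author.

SQL:
SELECT a.title, b.name AS author
FROM books a
LEFT JOIN authors b ON a.author_id = b.id

Result:
title            | author
-----------------+-------
The Red Mountain | Hall  
Broken Clocks    | Jones 
Stone Bridges    | Jones 
The Last Train   | Young 
The Glass Key    | Jones 
Quiet Streets    | NULL  
Northern Lights  | King  


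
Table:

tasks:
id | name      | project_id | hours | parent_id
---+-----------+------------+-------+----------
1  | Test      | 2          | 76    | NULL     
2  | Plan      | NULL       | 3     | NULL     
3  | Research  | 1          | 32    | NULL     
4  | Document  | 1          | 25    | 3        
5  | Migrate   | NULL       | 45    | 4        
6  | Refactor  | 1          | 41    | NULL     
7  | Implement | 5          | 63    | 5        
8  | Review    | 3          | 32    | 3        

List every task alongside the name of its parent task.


This is a self-join: tasks is joined to a second copy of itself, matching each row's parent_id to another row's id. Use LEFT JOIN so rows with parent_id=NULL are kept.
  - task 1 (Test): parent_id=NULL -> NULL
  - task 2 (Plan): parent_id=NULL -> NULL
  - task 3 (Research): parent_id=NULL -> NULL
  - task 4 (Document): parent_id=3 -> Research
  - task 5 (Migrate): parent_id=4 -> Document
  - task 6 (Refactor): parent_id=NULL -> NULL
  - task 7 (Implement): parent_id=5 -> Migrate
  - task 8 (Review): parent_id=3 -> Research

SQL:
SELECT a.name AS item, b.name AS parent
FROM tasks a
LEFT JOIN tasks b ON a.parent_id = b.id

Result:
item      | parent  
----------+---------
Test      | NULL    
Plan      | NULL    
Research  | NULL    
Document  | Research
Migrate   | Document
Refactor  | NULL    
Implement | Migrate 
Review    | Research
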